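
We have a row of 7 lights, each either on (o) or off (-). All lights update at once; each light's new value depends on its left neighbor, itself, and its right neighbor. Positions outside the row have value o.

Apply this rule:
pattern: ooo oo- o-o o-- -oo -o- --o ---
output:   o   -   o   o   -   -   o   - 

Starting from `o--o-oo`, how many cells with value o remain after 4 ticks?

tick 1: -oo-o-o
tick 2: o--o-o-
tick 3: -oo-o-o  (repeats tick 1; period 2)
tick 4: o--o-o-
count of o: 3

3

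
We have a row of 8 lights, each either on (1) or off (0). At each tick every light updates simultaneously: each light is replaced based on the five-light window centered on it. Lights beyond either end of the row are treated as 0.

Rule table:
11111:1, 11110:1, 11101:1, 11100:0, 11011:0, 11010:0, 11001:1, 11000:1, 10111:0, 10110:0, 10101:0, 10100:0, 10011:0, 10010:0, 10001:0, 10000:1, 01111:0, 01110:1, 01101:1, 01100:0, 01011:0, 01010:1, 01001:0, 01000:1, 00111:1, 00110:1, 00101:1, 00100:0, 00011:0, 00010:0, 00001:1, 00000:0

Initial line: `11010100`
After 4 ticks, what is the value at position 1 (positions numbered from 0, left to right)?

tick 1: 11001011
tick 2: 10101000
tick 3: 11010110
tick 4: 11000001
position 1 holds 1

1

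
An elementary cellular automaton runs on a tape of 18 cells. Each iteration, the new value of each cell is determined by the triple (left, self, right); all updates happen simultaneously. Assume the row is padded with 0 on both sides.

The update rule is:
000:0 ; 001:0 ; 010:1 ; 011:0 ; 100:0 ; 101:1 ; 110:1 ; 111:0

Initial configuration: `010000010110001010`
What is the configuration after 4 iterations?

010000011010001110
010000001110000010
010000000010000010
010000000010000010

010000000010000010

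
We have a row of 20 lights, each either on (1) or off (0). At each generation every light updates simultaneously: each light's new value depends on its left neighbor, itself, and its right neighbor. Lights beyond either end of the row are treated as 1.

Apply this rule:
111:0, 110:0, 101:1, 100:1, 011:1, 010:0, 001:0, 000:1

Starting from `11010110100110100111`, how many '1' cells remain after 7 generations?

11

generation 1: 00101101010101010100
generation 2: 10011010101010101010
generation 3: 01010101010101010101
generation 4: 10101010101010101011
generation 5: 01010101010101010110
generation 6: 10101010101010101101
generation 7: 01010101010101011011
count of 1: 11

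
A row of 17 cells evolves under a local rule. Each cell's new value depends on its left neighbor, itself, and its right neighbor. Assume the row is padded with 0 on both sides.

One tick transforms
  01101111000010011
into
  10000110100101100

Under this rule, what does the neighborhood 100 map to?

1

At position 8 the neighborhood is 100; the next row has 1 there.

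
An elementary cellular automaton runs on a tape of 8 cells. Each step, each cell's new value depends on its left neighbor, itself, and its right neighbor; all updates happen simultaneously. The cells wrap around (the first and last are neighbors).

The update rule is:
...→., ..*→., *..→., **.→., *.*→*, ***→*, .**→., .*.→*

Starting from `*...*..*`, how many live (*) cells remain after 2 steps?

1

....*...
....*...
count of *: 1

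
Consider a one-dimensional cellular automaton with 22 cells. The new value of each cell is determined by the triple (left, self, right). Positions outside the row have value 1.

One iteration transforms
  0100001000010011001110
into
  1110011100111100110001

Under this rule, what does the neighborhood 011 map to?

At position 14 the neighborhood is 011; the next row has 0 there.

0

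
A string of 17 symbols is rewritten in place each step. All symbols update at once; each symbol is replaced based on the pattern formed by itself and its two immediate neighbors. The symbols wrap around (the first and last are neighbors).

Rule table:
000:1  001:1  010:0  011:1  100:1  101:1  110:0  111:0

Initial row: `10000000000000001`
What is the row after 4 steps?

01111111111111111
11000000000000000
10111111111111111
01100000000000000

01100000000000000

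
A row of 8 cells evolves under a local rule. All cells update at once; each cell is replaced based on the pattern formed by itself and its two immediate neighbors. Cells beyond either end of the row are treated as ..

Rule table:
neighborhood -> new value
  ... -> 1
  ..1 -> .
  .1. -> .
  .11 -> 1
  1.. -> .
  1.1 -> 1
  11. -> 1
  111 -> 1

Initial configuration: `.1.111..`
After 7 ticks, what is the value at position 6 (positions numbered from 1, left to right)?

..1111.1
1.11111.
.111111.
.111111.  (fixed point — unchanged through tick 7)
position 6 holds 1

1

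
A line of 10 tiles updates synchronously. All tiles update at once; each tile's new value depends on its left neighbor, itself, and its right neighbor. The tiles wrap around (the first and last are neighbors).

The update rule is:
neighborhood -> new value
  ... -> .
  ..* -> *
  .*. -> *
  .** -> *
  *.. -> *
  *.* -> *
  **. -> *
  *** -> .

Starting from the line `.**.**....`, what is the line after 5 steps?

step 1: *******...
step 2: *.....**.*
step 3: **...*****
step 4: .**.**....  (repeats step 0; period 4)
step 5: *******...

*******...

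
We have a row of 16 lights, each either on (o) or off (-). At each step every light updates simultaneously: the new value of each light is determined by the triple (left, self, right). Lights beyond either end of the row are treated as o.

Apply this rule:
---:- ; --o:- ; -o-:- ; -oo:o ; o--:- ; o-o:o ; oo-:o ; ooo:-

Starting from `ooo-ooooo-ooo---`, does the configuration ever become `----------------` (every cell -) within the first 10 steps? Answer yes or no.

yes

--ooo---ooo-o---
--o-o---o-oo----
---o-----ooo----
---------o-o----
----------o-----
----------------
all cells are - at step 6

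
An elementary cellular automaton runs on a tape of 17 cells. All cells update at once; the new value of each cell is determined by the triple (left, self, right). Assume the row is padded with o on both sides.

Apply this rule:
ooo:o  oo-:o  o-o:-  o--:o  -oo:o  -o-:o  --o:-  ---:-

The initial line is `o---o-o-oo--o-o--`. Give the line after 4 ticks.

oo--o-o-ooo-o-oo-
ooo-o-o-ooo-o-oo-
ooo-o-o-ooo-o-oo-  (fixed point — unchanged through tick 4)

ooo-o-o-ooo-o-oo-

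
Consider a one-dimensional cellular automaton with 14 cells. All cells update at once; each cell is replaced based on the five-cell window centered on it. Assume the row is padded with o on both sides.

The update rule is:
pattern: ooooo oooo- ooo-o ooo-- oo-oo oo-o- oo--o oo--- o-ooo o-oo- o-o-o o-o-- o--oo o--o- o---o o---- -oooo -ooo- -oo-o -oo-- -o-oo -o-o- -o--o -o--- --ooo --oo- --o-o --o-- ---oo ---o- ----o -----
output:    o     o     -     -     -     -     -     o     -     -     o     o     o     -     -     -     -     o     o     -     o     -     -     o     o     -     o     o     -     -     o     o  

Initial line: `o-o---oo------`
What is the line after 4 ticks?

--oo----o-ooo-
-o--o-o-oo-o--
-o--o-oo-o-o-o
-o--oo-o-o-oo-

-o--oo-o-o-oo-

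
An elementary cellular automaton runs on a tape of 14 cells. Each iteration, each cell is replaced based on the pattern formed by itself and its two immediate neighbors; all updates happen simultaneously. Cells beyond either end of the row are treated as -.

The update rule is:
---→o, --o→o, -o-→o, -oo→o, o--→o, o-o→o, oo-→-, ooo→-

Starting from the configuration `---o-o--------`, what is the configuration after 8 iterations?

oooooooooooooo
o-------------
oooooooooooooo  (repeats iteration 1; period 2)
iteration 8: o-------------

o-------------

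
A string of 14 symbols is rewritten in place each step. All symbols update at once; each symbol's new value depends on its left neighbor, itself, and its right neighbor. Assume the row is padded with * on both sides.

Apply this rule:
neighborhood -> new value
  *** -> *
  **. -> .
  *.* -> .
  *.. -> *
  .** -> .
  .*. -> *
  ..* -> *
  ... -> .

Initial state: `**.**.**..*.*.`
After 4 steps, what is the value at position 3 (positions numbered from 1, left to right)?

.

*.......***.*.
.*.....*.*..*.
.**...**.****.
...*.*....**..
position 3 holds .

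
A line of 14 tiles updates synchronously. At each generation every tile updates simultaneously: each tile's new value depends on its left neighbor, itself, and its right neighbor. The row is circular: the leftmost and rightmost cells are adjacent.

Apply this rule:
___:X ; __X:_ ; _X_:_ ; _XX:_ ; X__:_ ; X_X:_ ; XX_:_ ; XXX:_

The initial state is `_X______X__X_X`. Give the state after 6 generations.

generation 1: ___XXXX_______
generation 2: XX______XXXXXX
generation 3: ___XXXX_______  (repeats generation 1; period 2)
generation 6: XX______XXXXXX

XX______XXXXXX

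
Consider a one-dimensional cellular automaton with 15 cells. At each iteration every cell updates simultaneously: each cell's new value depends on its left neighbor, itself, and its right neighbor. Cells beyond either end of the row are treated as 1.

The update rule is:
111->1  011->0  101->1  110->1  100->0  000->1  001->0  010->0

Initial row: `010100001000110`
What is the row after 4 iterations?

111010000001100

101001100010011
110000101000001
110110010011100
111010000001100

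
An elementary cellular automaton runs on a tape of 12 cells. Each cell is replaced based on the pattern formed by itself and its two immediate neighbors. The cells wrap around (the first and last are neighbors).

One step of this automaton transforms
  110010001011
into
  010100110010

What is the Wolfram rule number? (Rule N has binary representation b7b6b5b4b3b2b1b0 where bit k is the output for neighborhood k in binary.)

75

position 0: 111 → 0  (bit 7 = 0)
position 1: 110 → 1  (bit 6 = 1)
position 9: 101 → 0  (bit 5 = 0)
position 2: 100 → 0  (bit 4 = 0)
position 10: 011 → 1  (bit 3 = 1)
position 4: 010 → 0  (bit 2 = 0)
position 3: 001 → 1  (bit 1 = 1)
position 6: 000 → 1  (bit 0 = 1)
bits b7..b0 = 01001011 = 75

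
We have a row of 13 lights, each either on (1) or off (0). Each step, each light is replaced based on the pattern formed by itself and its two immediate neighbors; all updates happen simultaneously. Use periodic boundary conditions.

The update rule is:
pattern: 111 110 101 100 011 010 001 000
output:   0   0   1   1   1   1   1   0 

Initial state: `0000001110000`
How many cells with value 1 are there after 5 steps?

0000011001000
0000110111100
0001101100010
0011011010111
1110110111100
count of 1: 9

9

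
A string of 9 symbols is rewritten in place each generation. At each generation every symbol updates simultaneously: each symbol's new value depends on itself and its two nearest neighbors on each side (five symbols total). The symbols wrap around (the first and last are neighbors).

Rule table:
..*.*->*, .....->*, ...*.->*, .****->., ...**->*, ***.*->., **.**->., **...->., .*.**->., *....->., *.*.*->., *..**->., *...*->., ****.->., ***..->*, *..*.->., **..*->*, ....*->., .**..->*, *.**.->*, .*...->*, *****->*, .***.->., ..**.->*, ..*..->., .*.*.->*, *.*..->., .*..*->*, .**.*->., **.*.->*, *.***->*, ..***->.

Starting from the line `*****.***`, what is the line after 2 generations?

generation 1: ***...*.*
generation 2: ..*..**.*

..*..**.*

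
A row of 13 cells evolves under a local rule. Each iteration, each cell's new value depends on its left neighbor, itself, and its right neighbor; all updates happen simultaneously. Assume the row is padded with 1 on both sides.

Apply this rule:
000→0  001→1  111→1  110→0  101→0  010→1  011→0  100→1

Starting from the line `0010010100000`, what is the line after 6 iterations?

1111110110001
1111100001010
1111010011010
1110011100010
1101101010110
1000001010000

1000001010000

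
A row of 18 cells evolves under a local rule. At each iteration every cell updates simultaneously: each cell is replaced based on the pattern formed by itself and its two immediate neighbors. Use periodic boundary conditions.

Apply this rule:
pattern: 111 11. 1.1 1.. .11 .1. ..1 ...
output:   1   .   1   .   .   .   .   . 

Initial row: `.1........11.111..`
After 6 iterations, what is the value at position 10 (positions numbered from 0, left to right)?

............1.1...
.............1....
..................
..................  (fixed point — unchanged through iteration 6)
position 10 holds .

.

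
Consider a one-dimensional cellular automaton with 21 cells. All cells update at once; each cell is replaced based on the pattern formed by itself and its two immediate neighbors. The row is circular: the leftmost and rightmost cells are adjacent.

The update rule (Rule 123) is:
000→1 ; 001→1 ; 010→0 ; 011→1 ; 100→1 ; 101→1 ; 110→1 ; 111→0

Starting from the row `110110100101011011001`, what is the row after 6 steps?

011111011010111111111
110001111101100000001
011111000111111111111
110001111100000000001
011111000111111111111  (repeats step 3; period 2)
step 6: 110001111100000000001

110001111100000000001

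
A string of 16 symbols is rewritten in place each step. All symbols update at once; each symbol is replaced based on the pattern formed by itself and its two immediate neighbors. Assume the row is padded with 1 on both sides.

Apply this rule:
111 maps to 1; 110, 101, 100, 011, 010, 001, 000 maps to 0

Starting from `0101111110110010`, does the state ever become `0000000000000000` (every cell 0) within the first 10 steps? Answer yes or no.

step 1: 0000111100000000
step 2: 0000011000000000
step 3: 0000000000000000
all cells are 0 at step 3

yes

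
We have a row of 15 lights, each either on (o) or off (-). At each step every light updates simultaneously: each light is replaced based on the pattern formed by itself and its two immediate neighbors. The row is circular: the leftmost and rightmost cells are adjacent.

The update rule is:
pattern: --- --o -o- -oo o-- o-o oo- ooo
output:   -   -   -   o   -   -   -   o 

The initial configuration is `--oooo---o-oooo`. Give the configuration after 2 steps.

step 1: --ooo------ooo-
step 2: --oo-------oo--

--oo-------oo--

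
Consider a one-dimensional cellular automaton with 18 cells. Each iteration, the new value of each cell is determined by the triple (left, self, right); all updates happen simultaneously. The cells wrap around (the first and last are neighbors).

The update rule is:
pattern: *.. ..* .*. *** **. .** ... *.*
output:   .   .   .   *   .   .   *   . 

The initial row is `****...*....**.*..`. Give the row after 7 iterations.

.**..*...**.......
.......*....******
.*****...**..****.
..***..*......**..
*..*.....****....*
.....***..**..**..
****..*..........*

****..*..........*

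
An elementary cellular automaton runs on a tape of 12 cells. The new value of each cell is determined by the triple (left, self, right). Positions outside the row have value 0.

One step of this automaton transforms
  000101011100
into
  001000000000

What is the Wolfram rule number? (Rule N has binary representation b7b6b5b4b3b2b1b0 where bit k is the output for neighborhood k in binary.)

2

position 8: 111 → 0  (bit 7 = 0)
position 9: 110 → 0  (bit 6 = 0)
position 4: 101 → 0  (bit 5 = 0)
position 10: 100 → 0  (bit 4 = 0)
position 7: 011 → 0  (bit 3 = 0)
position 3: 010 → 0  (bit 2 = 0)
position 2: 001 → 1  (bit 1 = 1)
position 0: 000 → 0  (bit 0 = 0)
bits b7..b0 = 00000010 = 2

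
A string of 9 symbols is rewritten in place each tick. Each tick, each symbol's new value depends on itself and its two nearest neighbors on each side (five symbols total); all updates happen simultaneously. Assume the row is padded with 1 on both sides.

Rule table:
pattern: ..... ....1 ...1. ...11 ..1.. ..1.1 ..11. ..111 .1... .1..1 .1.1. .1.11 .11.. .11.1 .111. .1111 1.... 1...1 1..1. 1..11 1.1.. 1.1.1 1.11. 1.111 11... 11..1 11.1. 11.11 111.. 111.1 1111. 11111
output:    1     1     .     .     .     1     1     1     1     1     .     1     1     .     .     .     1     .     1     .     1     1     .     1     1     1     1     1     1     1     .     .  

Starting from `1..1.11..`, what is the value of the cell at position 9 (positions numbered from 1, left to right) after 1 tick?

.

11111.11.
position 9 holds .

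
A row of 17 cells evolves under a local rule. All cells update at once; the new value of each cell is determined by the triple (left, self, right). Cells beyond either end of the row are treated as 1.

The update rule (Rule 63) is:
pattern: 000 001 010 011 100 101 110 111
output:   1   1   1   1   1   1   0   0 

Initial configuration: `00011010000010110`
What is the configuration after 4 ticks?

11110111111111101
00001100000000011
11111011111111110
00000110000000001

00000110000000001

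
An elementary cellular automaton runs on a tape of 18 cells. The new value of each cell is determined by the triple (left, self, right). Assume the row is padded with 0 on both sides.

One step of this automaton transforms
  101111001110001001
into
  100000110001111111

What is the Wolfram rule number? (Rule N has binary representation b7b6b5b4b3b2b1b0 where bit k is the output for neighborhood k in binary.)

position 3: 111 → 0  (bit 7 = 0)
position 5: 110 → 0  (bit 6 = 0)
position 1: 101 → 0  (bit 5 = 0)
position 6: 100 → 1  (bit 4 = 1)
position 2: 011 → 0  (bit 3 = 0)
position 0: 010 → 1  (bit 2 = 1)
position 7: 001 → 1  (bit 1 = 1)
position 12: 000 → 1  (bit 0 = 1)
bits b7..b0 = 00010111 = 23

23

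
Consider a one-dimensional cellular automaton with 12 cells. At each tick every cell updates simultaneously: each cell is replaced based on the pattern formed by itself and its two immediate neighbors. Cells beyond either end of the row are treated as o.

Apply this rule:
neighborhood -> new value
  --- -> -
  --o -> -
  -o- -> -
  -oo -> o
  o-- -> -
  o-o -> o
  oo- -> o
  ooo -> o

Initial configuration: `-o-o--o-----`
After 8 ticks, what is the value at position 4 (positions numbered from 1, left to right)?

o-o---------
oo----------
oo----------  (fixed point — unchanged through tick 8)
position 4 holds -

-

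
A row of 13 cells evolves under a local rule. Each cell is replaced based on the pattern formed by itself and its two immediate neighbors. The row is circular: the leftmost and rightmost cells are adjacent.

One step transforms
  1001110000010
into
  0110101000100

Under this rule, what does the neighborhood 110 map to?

0

At position 5 the neighborhood is 110; the next row has 0 there.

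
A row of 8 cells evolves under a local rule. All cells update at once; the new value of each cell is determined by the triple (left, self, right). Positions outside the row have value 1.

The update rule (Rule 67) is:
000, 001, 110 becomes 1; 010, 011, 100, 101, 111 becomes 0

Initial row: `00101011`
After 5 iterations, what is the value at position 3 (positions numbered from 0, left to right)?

01000000
00011111
01100000
00101111
01000000
position 3 holds 0

0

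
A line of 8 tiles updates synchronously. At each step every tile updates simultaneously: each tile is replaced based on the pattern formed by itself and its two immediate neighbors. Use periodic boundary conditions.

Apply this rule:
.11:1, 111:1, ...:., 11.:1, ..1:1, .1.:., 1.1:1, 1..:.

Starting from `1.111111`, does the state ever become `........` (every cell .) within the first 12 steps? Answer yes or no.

11111111
11111111  (fixed point — unchanged through step 12)
step 12 is 11111111, still not uniform .

no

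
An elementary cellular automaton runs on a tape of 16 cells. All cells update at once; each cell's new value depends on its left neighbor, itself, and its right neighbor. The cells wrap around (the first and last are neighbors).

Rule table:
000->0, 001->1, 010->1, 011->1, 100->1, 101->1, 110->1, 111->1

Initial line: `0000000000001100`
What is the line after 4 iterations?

1100000011111111

0000000000011110
0000000000111111
1000000001111111
1100000011111111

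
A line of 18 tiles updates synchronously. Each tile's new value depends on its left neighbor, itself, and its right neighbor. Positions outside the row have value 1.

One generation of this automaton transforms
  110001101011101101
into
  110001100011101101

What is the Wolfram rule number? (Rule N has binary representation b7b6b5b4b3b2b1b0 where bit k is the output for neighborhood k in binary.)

position 0: 111 → 1  (bit 7 = 1)
position 1: 110 → 1  (bit 6 = 1)
position 7: 101 → 0  (bit 5 = 0)
position 2: 100 → 0  (bit 4 = 0)
position 5: 011 → 1  (bit 3 = 1)
position 8: 010 → 0  (bit 2 = 0)
position 4: 001 → 0  (bit 1 = 0)
position 3: 000 → 0  (bit 0 = 0)
bits b7..b0 = 11001000 = 200

200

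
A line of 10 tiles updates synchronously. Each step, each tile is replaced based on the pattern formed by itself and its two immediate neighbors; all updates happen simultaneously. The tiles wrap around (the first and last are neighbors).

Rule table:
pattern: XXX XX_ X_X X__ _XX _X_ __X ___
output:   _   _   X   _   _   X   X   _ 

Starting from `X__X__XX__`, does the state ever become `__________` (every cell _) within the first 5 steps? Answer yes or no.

no

X_XX_X___X
_X__XX__X_
XX_X___XX_
__XX__X__X
_X___XX_XX
step 5 is _X___XX_XX, still not uniform _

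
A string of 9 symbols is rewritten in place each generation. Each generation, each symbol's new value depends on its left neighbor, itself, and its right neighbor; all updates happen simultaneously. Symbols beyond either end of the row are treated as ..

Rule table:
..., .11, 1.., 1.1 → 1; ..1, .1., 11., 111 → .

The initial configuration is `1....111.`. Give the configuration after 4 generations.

1..1..11.

.111.1..1
.1..1.1..
..1..1.11
1..1..11.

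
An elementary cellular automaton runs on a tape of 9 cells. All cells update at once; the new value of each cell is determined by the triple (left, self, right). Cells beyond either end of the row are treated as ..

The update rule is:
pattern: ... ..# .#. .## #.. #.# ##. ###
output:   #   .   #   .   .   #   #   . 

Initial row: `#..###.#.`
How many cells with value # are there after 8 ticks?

#....###.
#.##...#.
##.#.#.#.
.#######.
.......#.
######.#.
.....###.
####...#.
count of #: 5

5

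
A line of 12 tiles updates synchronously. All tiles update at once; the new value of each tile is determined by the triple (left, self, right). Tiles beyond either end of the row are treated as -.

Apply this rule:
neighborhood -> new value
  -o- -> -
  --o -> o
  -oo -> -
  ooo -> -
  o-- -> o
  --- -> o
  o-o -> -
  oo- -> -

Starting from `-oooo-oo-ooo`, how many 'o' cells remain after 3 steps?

o-----------
-ooooooooooo
o-----------
count of o: 1

1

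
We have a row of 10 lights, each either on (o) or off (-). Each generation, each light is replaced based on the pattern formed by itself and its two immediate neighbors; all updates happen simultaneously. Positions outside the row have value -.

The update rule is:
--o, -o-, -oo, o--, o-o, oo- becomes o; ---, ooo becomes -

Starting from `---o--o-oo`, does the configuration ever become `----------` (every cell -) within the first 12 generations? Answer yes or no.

no

--oooooooo
-oo------o
oooo----oo
o--oo--ooo
oooooooo-o
o------ooo
oo----oo-o
ooo--ooooo
o-oooo---o
ooo--oo-oo
o-oooooooo
ooo------o
generation 12 is ooo------o, still not uniform -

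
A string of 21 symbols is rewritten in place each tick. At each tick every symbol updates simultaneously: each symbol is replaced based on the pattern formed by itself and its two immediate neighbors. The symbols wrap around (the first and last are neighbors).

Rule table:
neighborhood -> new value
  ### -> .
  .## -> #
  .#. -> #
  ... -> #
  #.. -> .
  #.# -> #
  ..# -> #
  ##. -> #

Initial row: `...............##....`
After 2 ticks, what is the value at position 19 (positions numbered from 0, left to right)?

.

#################.###
................###..
position 19 holds .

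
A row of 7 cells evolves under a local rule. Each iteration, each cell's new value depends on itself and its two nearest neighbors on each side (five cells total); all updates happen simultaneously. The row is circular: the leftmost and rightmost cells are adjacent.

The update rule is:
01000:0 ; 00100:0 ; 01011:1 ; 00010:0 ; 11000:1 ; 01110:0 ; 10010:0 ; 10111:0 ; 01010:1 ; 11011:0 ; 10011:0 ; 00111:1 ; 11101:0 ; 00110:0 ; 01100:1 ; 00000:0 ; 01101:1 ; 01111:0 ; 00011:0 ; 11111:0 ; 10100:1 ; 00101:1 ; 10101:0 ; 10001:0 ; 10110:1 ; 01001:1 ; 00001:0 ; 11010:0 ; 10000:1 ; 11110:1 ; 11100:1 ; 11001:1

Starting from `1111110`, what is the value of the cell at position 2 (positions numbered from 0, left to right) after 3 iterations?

0

0000100
0000001
0100000
position 2 holds 0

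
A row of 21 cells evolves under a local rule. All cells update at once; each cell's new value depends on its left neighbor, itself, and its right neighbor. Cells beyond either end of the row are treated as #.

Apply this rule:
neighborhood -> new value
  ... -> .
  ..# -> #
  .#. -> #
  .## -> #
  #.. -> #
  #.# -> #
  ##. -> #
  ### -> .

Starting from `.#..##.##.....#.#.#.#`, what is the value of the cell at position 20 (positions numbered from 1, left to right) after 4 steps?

##########...########
.........##.##.......
#.......#######.....#
##.....##.....##...##
position 20 holds #

#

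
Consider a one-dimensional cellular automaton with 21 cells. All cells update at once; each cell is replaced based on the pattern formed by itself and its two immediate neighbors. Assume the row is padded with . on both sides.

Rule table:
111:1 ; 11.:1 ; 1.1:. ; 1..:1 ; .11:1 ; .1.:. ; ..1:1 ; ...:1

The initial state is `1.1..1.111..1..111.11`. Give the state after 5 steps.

...11..11111.11111.11
111111111111.11111.11
111111111111.11111.11  (fixed point — unchanged through step 5)

111111111111.11111.11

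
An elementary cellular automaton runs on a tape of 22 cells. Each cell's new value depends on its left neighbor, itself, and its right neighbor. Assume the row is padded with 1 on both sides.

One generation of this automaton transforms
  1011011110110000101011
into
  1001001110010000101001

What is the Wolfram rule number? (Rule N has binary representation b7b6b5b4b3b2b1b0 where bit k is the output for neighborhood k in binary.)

196

position 6: 111 → 1  (bit 7 = 1)
position 0: 110 → 1  (bit 6 = 1)
position 1: 101 → 0  (bit 5 = 0)
position 12: 100 → 0  (bit 4 = 0)
position 2: 011 → 0  (bit 3 = 0)
position 16: 010 → 1  (bit 2 = 1)
position 15: 001 → 0  (bit 1 = 0)
position 13: 000 → 0  (bit 0 = 0)
bits b7..b0 = 11000100 = 196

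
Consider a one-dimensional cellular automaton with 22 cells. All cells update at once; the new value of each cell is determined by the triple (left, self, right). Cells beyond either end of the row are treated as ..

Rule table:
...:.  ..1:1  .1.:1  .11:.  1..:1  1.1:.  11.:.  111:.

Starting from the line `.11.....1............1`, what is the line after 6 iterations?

1..1...111..........11
11111.1...1........1..
......11.111......111.
.....1......1....1...1
....111....111..111.11
...1...1..1...11......

...1...1..1...11......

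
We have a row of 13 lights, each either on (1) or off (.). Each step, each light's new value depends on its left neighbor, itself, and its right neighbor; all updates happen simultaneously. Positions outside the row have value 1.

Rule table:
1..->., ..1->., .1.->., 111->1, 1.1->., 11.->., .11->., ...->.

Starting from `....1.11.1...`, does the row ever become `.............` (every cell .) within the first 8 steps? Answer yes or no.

.............
all cells are . at step 1

yes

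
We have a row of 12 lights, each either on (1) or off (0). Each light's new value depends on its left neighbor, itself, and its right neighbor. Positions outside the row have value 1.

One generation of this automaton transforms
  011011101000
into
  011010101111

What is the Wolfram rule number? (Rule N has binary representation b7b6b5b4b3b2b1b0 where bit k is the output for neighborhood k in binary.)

position 5: 111 → 0  (bit 7 = 0)
position 2: 110 → 1  (bit 6 = 1)
position 0: 101 → 0  (bit 5 = 0)
position 9: 100 → 1  (bit 4 = 1)
position 1: 011 → 1  (bit 3 = 1)
position 8: 010 → 1  (bit 2 = 1)
position 11: 001 → 1  (bit 1 = 1)
position 10: 000 → 1  (bit 0 = 1)
bits b7..b0 = 01011111 = 95

95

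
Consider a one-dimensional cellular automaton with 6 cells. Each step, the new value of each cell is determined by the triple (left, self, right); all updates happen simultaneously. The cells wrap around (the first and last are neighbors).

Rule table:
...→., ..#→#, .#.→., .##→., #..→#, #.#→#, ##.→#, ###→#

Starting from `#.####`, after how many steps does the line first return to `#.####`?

##.###
###.##
####.#
#####.
.#####
#.####

6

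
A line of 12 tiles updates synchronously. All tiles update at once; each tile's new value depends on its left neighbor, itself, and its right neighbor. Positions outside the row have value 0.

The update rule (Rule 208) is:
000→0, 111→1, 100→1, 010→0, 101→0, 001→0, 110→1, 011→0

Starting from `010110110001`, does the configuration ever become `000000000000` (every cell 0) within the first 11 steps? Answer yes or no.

step 1: 000010011000
step 2: 000001001100
step 3: 000000100110
step 4: 000000010011
step 5: 000000001001
step 6: 000000000100
step 7: 000000000010
step 8: 000000000001
step 9: 000000000000
all cells are 0 at step 9

yes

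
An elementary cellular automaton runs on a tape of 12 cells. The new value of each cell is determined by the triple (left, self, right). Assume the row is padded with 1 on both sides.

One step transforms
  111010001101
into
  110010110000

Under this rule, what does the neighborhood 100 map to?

0

At position 5 the neighborhood is 100; the next row has 0 there.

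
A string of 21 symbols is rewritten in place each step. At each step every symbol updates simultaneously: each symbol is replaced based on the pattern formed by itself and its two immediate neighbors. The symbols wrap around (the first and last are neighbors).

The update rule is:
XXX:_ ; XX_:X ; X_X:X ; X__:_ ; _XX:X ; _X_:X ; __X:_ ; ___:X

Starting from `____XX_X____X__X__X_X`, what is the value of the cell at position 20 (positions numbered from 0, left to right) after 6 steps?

_XX_XXXX_XX_X__X__XXX
XXXXX__XXXXXX__X__X_X
____X__X____X__X__XXX
_XX_X__X_XX_X__X__X_X
XXXXX__XXXXXX__X__XXX
____X__X____X__X__X__
position 20 holds _

_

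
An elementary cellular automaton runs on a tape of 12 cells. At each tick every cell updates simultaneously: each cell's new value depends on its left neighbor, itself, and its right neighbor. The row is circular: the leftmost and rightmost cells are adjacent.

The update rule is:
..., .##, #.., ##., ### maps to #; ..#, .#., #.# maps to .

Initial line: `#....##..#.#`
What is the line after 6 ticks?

####.###...#
####.#####.#
####.#####.#  (fixed point — unchanged through tick 6)

####.#####.#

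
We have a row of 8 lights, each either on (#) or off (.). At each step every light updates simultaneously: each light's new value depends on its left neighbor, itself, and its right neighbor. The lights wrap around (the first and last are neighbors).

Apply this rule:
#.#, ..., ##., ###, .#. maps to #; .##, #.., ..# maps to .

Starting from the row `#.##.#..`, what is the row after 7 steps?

step 1: ##.###..
step 2: .##.##..
step 3: ..##.#.#
step 4: ...#####
step 5: .#..####
step 6: ##...###
step 7: ##.#..##

##.#..##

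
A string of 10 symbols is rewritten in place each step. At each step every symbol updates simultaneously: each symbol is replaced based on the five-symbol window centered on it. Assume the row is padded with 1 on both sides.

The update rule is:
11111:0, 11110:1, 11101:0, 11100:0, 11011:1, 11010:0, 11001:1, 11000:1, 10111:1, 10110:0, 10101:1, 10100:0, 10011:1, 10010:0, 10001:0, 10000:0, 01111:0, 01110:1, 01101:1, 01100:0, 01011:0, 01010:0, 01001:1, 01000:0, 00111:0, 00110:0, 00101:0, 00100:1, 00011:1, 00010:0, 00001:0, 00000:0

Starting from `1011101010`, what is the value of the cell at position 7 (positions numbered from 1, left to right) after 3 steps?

step 1: 0111001010
step 2: 1110100010
step 3: 0100000000
position 7 holds 0

0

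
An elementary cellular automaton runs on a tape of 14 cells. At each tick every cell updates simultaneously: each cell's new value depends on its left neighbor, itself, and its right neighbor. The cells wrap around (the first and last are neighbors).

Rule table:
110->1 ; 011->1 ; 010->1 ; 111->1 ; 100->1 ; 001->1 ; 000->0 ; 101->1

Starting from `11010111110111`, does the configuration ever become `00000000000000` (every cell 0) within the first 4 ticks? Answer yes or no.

tick 1: 11111111111111
tick 2: 11111111111111  (fixed point — unchanged through tick 4)
tick 4 is 11111111111111, still not uniform 0

no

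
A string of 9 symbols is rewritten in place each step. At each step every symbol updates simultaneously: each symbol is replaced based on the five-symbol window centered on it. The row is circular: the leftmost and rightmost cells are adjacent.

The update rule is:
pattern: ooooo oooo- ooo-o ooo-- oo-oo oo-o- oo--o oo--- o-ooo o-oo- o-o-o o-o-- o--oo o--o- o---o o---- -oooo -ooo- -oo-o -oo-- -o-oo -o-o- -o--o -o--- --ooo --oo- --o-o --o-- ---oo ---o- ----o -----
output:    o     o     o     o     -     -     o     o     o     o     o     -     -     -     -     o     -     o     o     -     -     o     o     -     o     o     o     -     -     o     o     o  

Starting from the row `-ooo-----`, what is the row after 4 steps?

step 1: -oooooooo
step 2: -o-oooooo
step 3: -o-o-oooo
step 4: -ooo-o-oo

-ooo-o-oo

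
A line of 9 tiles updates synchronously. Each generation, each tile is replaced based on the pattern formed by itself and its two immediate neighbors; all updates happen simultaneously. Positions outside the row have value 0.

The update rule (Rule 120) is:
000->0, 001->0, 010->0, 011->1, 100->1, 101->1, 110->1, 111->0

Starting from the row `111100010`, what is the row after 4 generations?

generation 1: 100110001
generation 2: 010111000
generation 3: 001101100
generation 4: 001111110

001111110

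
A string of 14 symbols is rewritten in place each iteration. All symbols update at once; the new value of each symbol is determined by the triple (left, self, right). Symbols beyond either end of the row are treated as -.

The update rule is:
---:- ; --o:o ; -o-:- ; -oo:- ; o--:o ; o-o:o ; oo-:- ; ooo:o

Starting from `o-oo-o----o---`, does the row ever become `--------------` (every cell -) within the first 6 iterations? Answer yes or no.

iteration 1: -o--o-o--o-o--
iteration 2: o-oo-o-oo-o-o-
iteration 3: -o--o-o--o-o-o
iteration 4: o-oo-o-oo-o-o-  (repeats iteration 2; period 2)
iteration 6: o-oo-o-oo-o-o-
iteration 6 is o-oo-o-oo-o-o-, still not uniform -

no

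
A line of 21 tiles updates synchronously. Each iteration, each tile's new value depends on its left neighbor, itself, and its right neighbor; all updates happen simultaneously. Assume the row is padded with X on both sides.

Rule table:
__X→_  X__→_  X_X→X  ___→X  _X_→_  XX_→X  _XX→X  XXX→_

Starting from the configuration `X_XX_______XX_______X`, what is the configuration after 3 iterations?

_X_X_X_X_X____X_X_X__

XXXX_XXXXX_XX_XXXXX_X
___XXX___XXXXXX___XXX
_X_X_X_X_X____X_X_X__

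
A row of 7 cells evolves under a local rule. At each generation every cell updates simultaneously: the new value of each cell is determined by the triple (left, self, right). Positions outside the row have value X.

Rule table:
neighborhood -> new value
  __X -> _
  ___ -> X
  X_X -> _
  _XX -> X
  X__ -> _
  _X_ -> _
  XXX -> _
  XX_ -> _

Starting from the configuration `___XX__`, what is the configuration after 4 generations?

_X___X_

generation 1: _X_X___
generation 2: _____X_
generation 3: _XXX___
generation 4: _X___X_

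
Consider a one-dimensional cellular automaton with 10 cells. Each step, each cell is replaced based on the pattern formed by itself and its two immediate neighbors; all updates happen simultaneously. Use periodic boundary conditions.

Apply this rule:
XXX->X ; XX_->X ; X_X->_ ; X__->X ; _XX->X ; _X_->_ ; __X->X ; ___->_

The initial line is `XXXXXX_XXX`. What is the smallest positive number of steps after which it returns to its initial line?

XXXXXX_XXX

1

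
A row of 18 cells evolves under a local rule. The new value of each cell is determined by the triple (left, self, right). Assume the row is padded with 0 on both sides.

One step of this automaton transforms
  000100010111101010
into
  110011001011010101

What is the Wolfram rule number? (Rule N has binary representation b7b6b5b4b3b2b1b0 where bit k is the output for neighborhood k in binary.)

position 10: 111 → 1  (bit 7 = 1)
position 12: 110 → 0  (bit 6 = 0)
position 8: 101 → 1  (bit 5 = 1)
position 4: 100 → 1  (bit 4 = 1)
position 9: 011 → 0  (bit 3 = 0)
position 3: 010 → 0  (bit 2 = 0)
position 2: 001 → 0  (bit 1 = 0)
position 0: 000 → 1  (bit 0 = 1)
bits b7..b0 = 10110001 = 177

177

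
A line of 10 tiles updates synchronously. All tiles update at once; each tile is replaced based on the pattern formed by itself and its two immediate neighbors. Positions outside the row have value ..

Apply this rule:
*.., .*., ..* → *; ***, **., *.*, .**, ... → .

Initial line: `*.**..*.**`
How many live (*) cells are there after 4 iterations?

2

iteration 1: *...***...
iteration 2: **.*...*..
iteration 3: ...**.***.
iteration 4: ..*......*
count of *: 2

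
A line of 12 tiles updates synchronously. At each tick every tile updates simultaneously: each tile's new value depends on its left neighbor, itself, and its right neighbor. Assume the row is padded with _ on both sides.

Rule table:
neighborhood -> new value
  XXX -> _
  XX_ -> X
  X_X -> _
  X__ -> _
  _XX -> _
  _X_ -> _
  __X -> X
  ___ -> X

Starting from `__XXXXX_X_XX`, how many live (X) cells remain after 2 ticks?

7

XX____X____X
_X_XXX__XXX_
count of X: 7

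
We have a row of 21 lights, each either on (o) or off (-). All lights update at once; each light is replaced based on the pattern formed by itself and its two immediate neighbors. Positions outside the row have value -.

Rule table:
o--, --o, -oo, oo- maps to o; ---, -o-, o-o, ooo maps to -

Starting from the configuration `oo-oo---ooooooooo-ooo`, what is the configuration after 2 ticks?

oo-o-o-ooo-----o-----

tick 1: oo-ooo-oo-------o-o-o
tick 2: oo-o-o-ooo-----o-----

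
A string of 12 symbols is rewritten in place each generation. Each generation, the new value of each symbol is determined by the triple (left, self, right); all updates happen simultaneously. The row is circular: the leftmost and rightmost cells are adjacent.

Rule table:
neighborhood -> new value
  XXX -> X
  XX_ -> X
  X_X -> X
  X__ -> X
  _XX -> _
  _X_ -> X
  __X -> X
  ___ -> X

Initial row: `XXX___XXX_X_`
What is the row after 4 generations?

XXX_XXXXX_XX

_XXXXX_XXXXX
X_XXXXX_XXXX
XX_XXXXX_XXX
XXX_XXXXX_XX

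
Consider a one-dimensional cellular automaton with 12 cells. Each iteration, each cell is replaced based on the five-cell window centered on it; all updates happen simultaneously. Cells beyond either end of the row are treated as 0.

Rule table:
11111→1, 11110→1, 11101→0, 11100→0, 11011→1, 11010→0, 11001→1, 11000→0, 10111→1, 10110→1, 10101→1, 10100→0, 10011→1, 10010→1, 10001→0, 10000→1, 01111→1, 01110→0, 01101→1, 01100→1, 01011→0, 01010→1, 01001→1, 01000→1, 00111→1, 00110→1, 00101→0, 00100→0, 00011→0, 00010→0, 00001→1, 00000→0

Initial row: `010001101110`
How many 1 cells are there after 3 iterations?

001001111000
100111110010
011111101101
count of 1: 9

9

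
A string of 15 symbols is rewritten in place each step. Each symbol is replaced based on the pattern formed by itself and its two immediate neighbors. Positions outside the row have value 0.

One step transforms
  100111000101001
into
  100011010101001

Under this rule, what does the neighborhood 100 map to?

At position 1 the neighborhood is 100; the next row has 0 there.

0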